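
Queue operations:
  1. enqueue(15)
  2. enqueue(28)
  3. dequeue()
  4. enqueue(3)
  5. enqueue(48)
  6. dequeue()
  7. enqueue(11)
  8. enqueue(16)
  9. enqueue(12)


enqueue(15) -> [15]
enqueue(28) -> [15, 28]
dequeue()->15, [28]
enqueue(3) -> [28, 3]
enqueue(48) -> [28, 3, 48]
dequeue()->28, [3, 48]
enqueue(11) -> [3, 48, 11]
enqueue(16) -> [3, 48, 11, 16]
enqueue(12) -> [3, 48, 11, 16, 12]

Final queue: [3, 48, 11, 16, 12]


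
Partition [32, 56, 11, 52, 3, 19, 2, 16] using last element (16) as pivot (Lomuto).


Pivot: 16
  11 <= 16: swap -> [11, 56, 32, 52, 3, 19, 2, 16]
  3 <= 16: swap -> [11, 3, 32, 52, 56, 19, 2, 16]
  2 <= 16: swap -> [11, 3, 2, 52, 56, 19, 32, 16]
Place pivot at 3: [11, 3, 2, 16, 56, 19, 32, 52]

Partitioned: [11, 3, 2, 16, 56, 19, 32, 52]


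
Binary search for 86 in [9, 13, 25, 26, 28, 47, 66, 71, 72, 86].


Step 1: lo=0, hi=9, mid=4, val=28
Step 2: lo=5, hi=9, mid=7, val=71
Step 3: lo=8, hi=9, mid=8, val=72
Step 4: lo=9, hi=9, mid=9, val=86

Found at index 9


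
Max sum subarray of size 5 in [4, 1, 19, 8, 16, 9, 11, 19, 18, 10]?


[0:5]: 48
[1:6]: 53
[2:7]: 63
[3:8]: 63
[4:9]: 73
[5:10]: 67

Max: 73 at [4:9]


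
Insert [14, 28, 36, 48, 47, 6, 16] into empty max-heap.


Insert 14: [14]
Insert 28: [28, 14]
Insert 36: [36, 14, 28]
Insert 48: [48, 36, 28, 14]
Insert 47: [48, 47, 28, 14, 36]
Insert 6: [48, 47, 28, 14, 36, 6]
Insert 16: [48, 47, 28, 14, 36, 6, 16]

Final heap: [48, 47, 28, 14, 36, 6, 16]


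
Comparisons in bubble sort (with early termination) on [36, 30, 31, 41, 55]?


Algorithm: bubble sort (with early termination)
Input: [36, 30, 31, 41, 55]
Sorted: [30, 31, 36, 41, 55]

7


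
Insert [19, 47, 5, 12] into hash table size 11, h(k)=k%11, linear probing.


Insert 19: h=8 -> slot 8
Insert 47: h=3 -> slot 3
Insert 5: h=5 -> slot 5
Insert 12: h=1 -> slot 1

Table: [None, 12, None, 47, None, 5, None, None, 19, None, None]


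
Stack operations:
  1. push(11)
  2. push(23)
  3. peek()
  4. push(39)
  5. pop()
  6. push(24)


push(11) -> [11]
push(23) -> [11, 23]
peek()->23
push(39) -> [11, 23, 39]
pop()->39, [11, 23]
push(24) -> [11, 23, 24]

Final stack: [11, 23, 24]


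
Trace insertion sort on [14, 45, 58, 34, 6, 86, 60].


Initial: [14, 45, 58, 34, 6, 86, 60]
Insert 45: [14, 45, 58, 34, 6, 86, 60]
Insert 58: [14, 45, 58, 34, 6, 86, 60]
Insert 34: [14, 34, 45, 58, 6, 86, 60]
Insert 6: [6, 14, 34, 45, 58, 86, 60]
Insert 86: [6, 14, 34, 45, 58, 86, 60]
Insert 60: [6, 14, 34, 45, 58, 60, 86]

Sorted: [6, 14, 34, 45, 58, 60, 86]


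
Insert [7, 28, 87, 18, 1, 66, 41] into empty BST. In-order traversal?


Insert 7: root
Insert 28: R from 7
Insert 87: R from 7 -> R from 28
Insert 18: R from 7 -> L from 28
Insert 1: L from 7
Insert 66: R from 7 -> R from 28 -> L from 87
Insert 41: R from 7 -> R from 28 -> L from 87 -> L from 66

In-order: [1, 7, 18, 28, 41, 66, 87]


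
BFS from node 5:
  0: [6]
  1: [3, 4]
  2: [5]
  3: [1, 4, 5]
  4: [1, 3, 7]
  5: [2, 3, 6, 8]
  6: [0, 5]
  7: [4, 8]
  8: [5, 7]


Visit 5, enqueue [2, 3, 6, 8]
Visit 2, enqueue []
Visit 3, enqueue [1, 4]
Visit 6, enqueue [0]
Visit 8, enqueue [7]
Visit 1, enqueue []
Visit 4, enqueue []
Visit 0, enqueue []
Visit 7, enqueue []

BFS order: [5, 2, 3, 6, 8, 1, 4, 0, 7]


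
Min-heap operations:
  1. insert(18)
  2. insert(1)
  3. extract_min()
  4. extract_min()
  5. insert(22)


insert(18) -> [18]
insert(1) -> [1, 18]
extract_min()->1, [18]
extract_min()->18, []
insert(22) -> [22]

Final heap: [22]


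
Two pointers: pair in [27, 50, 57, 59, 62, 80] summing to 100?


lo=0(27)+hi=5(80)=107
lo=0(27)+hi=4(62)=89
lo=1(50)+hi=4(62)=112
lo=1(50)+hi=3(59)=109
lo=1(50)+hi=2(57)=107

No pair found


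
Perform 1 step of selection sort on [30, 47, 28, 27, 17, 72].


Initial: [30, 47, 28, 27, 17, 72]
Step 1: min=17 at 4
  Swap: [17, 47, 28, 27, 30, 72]

After 1 step: [17, 47, 28, 27, 30, 72]


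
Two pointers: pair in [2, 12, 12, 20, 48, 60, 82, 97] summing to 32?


lo=0(2)+hi=7(97)=99
lo=0(2)+hi=6(82)=84
lo=0(2)+hi=5(60)=62
lo=0(2)+hi=4(48)=50
lo=0(2)+hi=3(20)=22
lo=1(12)+hi=3(20)=32

Yes: 12+20=32


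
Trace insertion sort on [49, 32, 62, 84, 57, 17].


Initial: [49, 32, 62, 84, 57, 17]
Insert 32: [32, 49, 62, 84, 57, 17]
Insert 62: [32, 49, 62, 84, 57, 17]
Insert 84: [32, 49, 62, 84, 57, 17]
Insert 57: [32, 49, 57, 62, 84, 17]
Insert 17: [17, 32, 49, 57, 62, 84]

Sorted: [17, 32, 49, 57, 62, 84]


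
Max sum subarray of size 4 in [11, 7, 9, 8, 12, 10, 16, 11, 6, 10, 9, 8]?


[0:4]: 35
[1:5]: 36
[2:6]: 39
[3:7]: 46
[4:8]: 49
[5:9]: 43
[6:10]: 43
[7:11]: 36
[8:12]: 33

Max: 49 at [4:8]


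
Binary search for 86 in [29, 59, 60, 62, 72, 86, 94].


Step 1: lo=0, hi=6, mid=3, val=62
Step 2: lo=4, hi=6, mid=5, val=86

Found at index 5


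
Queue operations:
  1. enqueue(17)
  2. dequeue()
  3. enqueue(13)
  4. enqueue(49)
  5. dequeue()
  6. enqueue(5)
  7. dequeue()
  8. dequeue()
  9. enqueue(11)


enqueue(17) -> [17]
dequeue()->17, []
enqueue(13) -> [13]
enqueue(49) -> [13, 49]
dequeue()->13, [49]
enqueue(5) -> [49, 5]
dequeue()->49, [5]
dequeue()->5, []
enqueue(11) -> [11]

Final queue: [11]


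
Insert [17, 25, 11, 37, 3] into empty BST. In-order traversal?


Insert 17: root
Insert 25: R from 17
Insert 11: L from 17
Insert 37: R from 17 -> R from 25
Insert 3: L from 17 -> L from 11

In-order: [3, 11, 17, 25, 37]


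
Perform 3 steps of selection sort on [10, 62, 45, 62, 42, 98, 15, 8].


Initial: [10, 62, 45, 62, 42, 98, 15, 8]
Step 1: min=8 at 7
  Swap: [8, 62, 45, 62, 42, 98, 15, 10]
Step 2: min=10 at 7
  Swap: [8, 10, 45, 62, 42, 98, 15, 62]
Step 3: min=15 at 6
  Swap: [8, 10, 15, 62, 42, 98, 45, 62]

After 3 steps: [8, 10, 15, 62, 42, 98, 45, 62]


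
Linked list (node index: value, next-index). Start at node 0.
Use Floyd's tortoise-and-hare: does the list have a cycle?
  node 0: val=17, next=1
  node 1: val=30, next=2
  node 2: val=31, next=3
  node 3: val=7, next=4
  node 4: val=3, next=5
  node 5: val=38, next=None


Floyd's tortoise (slow, +1) and hare (fast, +2):
  init: slow=0, fast=0
  step 1: slow=1, fast=2
  step 2: slow=2, fast=4
  step 3: fast 4->5->None, no cycle

Cycle: no


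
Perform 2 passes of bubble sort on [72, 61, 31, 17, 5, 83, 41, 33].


Initial: [72, 61, 31, 17, 5, 83, 41, 33]
Pass 1: [61, 31, 17, 5, 72, 41, 33, 83] (6 swaps)
Pass 2: [31, 17, 5, 61, 41, 33, 72, 83] (5 swaps)

After 2 passes: [31, 17, 5, 61, 41, 33, 72, 83]


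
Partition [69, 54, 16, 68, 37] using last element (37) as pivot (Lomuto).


Pivot: 37
  16 <= 37: swap -> [16, 54, 69, 68, 37]
Place pivot at 1: [16, 37, 69, 68, 54]

Partitioned: [16, 37, 69, 68, 54]


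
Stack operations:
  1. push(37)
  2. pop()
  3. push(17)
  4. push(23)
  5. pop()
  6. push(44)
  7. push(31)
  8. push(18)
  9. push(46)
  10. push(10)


push(37) -> [37]
pop()->37, []
push(17) -> [17]
push(23) -> [17, 23]
pop()->23, [17]
push(44) -> [17, 44]
push(31) -> [17, 44, 31]
push(18) -> [17, 44, 31, 18]
push(46) -> [17, 44, 31, 18, 46]
push(10) -> [17, 44, 31, 18, 46, 10]

Final stack: [17, 44, 31, 18, 46, 10]


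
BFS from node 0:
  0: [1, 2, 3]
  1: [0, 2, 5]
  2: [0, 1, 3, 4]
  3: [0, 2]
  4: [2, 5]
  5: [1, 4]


Visit 0, enqueue [1, 2, 3]
Visit 1, enqueue [5]
Visit 2, enqueue [4]
Visit 3, enqueue []
Visit 5, enqueue []
Visit 4, enqueue []

BFS order: [0, 1, 2, 3, 5, 4]


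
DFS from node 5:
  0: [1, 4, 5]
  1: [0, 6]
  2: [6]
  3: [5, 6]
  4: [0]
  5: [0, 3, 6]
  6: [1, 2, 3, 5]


Visit 5, push [6, 3, 0]
Visit 0, push [4, 1]
Visit 1, push [6]
Visit 6, push [3, 2]
Visit 2, push []
Visit 3, push []
Visit 4, push []

DFS order: [5, 0, 1, 6, 2, 3, 4]


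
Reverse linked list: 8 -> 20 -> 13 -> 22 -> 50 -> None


Step 1: curr=8, set curr.next=prev(None) | reversed so far: 8
Step 2: curr=20, set curr.next=prev(8) | reversed so far: 20 -> 8
Step 3: curr=13, set curr.next=prev(20) | reversed so far: 13 -> 20 -> 8
Step 4: curr=22, set curr.next=prev(13) | reversed so far: 22 -> 13 -> 20 -> 8
Step 5: curr=50, set curr.next=prev(22) | reversed so far: 50 -> 22 -> 13 -> 20 -> 8

50 -> 22 -> 13 -> 20 -> 8 -> None


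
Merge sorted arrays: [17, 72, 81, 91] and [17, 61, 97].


Take 17 from A
Take 17 from B
Take 61 from B
Take 72 from A
Take 81 from A
Take 91 from A

Merged: [17, 17, 61, 72, 81, 91, 97]


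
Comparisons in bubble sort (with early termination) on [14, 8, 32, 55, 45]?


Algorithm: bubble sort (with early termination)
Input: [14, 8, 32, 55, 45]
Sorted: [8, 14, 32, 45, 55]

7


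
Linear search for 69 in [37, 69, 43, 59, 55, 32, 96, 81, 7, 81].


i=0: 37!=69
i=1: 69==69 found!

Found at 1, 2 comps


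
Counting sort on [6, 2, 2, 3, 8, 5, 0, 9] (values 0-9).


Input: [6, 2, 2, 3, 8, 5, 0, 9]
Counts: [1, 0, 2, 1, 0, 1, 1, 0, 1, 1]

Sorted: [0, 2, 2, 3, 5, 6, 8, 9]


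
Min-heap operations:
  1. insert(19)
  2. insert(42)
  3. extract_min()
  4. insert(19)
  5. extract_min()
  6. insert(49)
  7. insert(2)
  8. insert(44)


insert(19) -> [19]
insert(42) -> [19, 42]
extract_min()->19, [42]
insert(19) -> [19, 42]
extract_min()->19, [42]
insert(49) -> [42, 49]
insert(2) -> [2, 49, 42]
insert(44) -> [2, 44, 42, 49]

Final heap: [2, 44, 42, 49]


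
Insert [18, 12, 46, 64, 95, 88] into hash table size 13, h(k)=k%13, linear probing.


Insert 18: h=5 -> slot 5
Insert 12: h=12 -> slot 12
Insert 46: h=7 -> slot 7
Insert 64: h=12, 1 probes -> slot 0
Insert 95: h=4 -> slot 4
Insert 88: h=10 -> slot 10

Table: [64, None, None, None, 95, 18, None, 46, None, None, 88, None, 12]


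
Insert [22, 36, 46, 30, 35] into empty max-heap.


Insert 22: [22]
Insert 36: [36, 22]
Insert 46: [46, 22, 36]
Insert 30: [46, 30, 36, 22]
Insert 35: [46, 35, 36, 22, 30]

Final heap: [46, 35, 36, 22, 30]


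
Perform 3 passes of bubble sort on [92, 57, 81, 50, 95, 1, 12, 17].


Initial: [92, 57, 81, 50, 95, 1, 12, 17]
Pass 1: [57, 81, 50, 92, 1, 12, 17, 95] (6 swaps)
Pass 2: [57, 50, 81, 1, 12, 17, 92, 95] (4 swaps)
Pass 3: [50, 57, 1, 12, 17, 81, 92, 95] (4 swaps)

After 3 passes: [50, 57, 1, 12, 17, 81, 92, 95]


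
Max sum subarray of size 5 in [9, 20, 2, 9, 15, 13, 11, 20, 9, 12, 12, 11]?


[0:5]: 55
[1:6]: 59
[2:7]: 50
[3:8]: 68
[4:9]: 68
[5:10]: 65
[6:11]: 64
[7:12]: 64

Max: 68 at [3:8]


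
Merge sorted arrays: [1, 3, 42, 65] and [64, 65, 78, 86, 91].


Take 1 from A
Take 3 from A
Take 42 from A
Take 64 from B
Take 65 from A

Merged: [1, 3, 42, 64, 65, 65, 78, 86, 91]


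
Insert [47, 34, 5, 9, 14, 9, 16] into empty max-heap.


Insert 47: [47]
Insert 34: [47, 34]
Insert 5: [47, 34, 5]
Insert 9: [47, 34, 5, 9]
Insert 14: [47, 34, 5, 9, 14]
Insert 9: [47, 34, 9, 9, 14, 5]
Insert 16: [47, 34, 16, 9, 14, 5, 9]

Final heap: [47, 34, 16, 9, 14, 5, 9]


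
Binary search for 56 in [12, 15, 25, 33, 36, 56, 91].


Step 1: lo=0, hi=6, mid=3, val=33
Step 2: lo=4, hi=6, mid=5, val=56

Found at index 5


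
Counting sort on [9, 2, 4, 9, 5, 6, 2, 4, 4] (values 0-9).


Input: [9, 2, 4, 9, 5, 6, 2, 4, 4]
Counts: [0, 0, 2, 0, 3, 1, 1, 0, 0, 2]

Sorted: [2, 2, 4, 4, 4, 5, 6, 9, 9]


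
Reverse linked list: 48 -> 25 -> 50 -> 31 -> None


Step 1: curr=48, set curr.next=prev(None) | reversed so far: 48
Step 2: curr=25, set curr.next=prev(48) | reversed so far: 25 -> 48
Step 3: curr=50, set curr.next=prev(25) | reversed so far: 50 -> 25 -> 48
Step 4: curr=31, set curr.next=prev(50) | reversed so far: 31 -> 50 -> 25 -> 48

31 -> 50 -> 25 -> 48 -> None


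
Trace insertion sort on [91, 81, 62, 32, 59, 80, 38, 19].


Initial: [91, 81, 62, 32, 59, 80, 38, 19]
Insert 81: [81, 91, 62, 32, 59, 80, 38, 19]
Insert 62: [62, 81, 91, 32, 59, 80, 38, 19]
Insert 32: [32, 62, 81, 91, 59, 80, 38, 19]
Insert 59: [32, 59, 62, 81, 91, 80, 38, 19]
Insert 80: [32, 59, 62, 80, 81, 91, 38, 19]
Insert 38: [32, 38, 59, 62, 80, 81, 91, 19]
Insert 19: [19, 32, 38, 59, 62, 80, 81, 91]

Sorted: [19, 32, 38, 59, 62, 80, 81, 91]


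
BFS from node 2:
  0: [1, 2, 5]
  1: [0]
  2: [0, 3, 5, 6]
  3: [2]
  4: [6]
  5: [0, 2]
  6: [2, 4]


Visit 2, enqueue [0, 3, 5, 6]
Visit 0, enqueue [1]
Visit 3, enqueue []
Visit 5, enqueue []
Visit 6, enqueue [4]
Visit 1, enqueue []
Visit 4, enqueue []

BFS order: [2, 0, 3, 5, 6, 1, 4]


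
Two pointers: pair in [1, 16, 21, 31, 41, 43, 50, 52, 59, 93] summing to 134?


lo=0(1)+hi=9(93)=94
lo=1(16)+hi=9(93)=109
lo=2(21)+hi=9(93)=114
lo=3(31)+hi=9(93)=124
lo=4(41)+hi=9(93)=134

Yes: 41+93=134


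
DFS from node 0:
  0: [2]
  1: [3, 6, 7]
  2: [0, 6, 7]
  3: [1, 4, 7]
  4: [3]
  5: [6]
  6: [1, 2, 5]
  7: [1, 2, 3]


Visit 0, push [2]
Visit 2, push [7, 6]
Visit 6, push [5, 1]
Visit 1, push [7, 3]
Visit 3, push [7, 4]
Visit 4, push []
Visit 7, push []
Visit 5, push []

DFS order: [0, 2, 6, 1, 3, 4, 7, 5]


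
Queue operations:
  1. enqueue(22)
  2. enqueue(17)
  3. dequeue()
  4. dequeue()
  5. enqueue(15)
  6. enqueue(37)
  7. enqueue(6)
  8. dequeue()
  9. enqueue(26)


enqueue(22) -> [22]
enqueue(17) -> [22, 17]
dequeue()->22, [17]
dequeue()->17, []
enqueue(15) -> [15]
enqueue(37) -> [15, 37]
enqueue(6) -> [15, 37, 6]
dequeue()->15, [37, 6]
enqueue(26) -> [37, 6, 26]

Final queue: [37, 6, 26]


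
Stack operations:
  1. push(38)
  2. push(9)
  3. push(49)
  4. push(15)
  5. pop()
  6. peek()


push(38) -> [38]
push(9) -> [38, 9]
push(49) -> [38, 9, 49]
push(15) -> [38, 9, 49, 15]
pop()->15, [38, 9, 49]
peek()->49

Final stack: [38, 9, 49]


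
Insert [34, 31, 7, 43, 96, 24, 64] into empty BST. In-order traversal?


Insert 34: root
Insert 31: L from 34
Insert 7: L from 34 -> L from 31
Insert 43: R from 34
Insert 96: R from 34 -> R from 43
Insert 24: L from 34 -> L from 31 -> R from 7
Insert 64: R from 34 -> R from 43 -> L from 96

In-order: [7, 24, 31, 34, 43, 64, 96]


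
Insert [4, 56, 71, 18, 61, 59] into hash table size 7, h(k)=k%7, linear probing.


Insert 4: h=4 -> slot 4
Insert 56: h=0 -> slot 0
Insert 71: h=1 -> slot 1
Insert 18: h=4, 1 probes -> slot 5
Insert 61: h=5, 1 probes -> slot 6
Insert 59: h=3 -> slot 3

Table: [56, 71, None, 59, 4, 18, 61]


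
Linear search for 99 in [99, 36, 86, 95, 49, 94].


i=0: 99==99 found!

Found at 0, 1 comps


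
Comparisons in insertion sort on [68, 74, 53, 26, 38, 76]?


Algorithm: insertion sort
Input: [68, 74, 53, 26, 38, 76]
Sorted: [26, 38, 53, 68, 74, 76]

11


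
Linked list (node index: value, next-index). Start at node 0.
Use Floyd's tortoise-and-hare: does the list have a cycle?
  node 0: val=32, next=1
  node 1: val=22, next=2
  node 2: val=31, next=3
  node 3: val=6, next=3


Floyd's tortoise (slow, +1) and hare (fast, +2):
  init: slow=0, fast=0
  step 1: slow=1, fast=2
  step 2: slow=2, fast=3
  step 3: slow=3, fast=3
  slow == fast at node 3: cycle detected

Cycle: yes


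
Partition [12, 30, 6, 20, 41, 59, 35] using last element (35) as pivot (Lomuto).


Pivot: 35
  12 <= 35: advance i (no swap)
  30 <= 35: advance i (no swap)
  6 <= 35: advance i (no swap)
  20 <= 35: advance i (no swap)
Place pivot at 4: [12, 30, 6, 20, 35, 59, 41]

Partitioned: [12, 30, 6, 20, 35, 59, 41]


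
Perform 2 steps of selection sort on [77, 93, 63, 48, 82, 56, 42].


Initial: [77, 93, 63, 48, 82, 56, 42]
Step 1: min=42 at 6
  Swap: [42, 93, 63, 48, 82, 56, 77]
Step 2: min=48 at 3
  Swap: [42, 48, 63, 93, 82, 56, 77]

After 2 steps: [42, 48, 63, 93, 82, 56, 77]


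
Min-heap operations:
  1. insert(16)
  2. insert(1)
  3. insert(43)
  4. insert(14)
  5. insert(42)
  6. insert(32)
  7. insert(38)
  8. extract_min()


insert(16) -> [16]
insert(1) -> [1, 16]
insert(43) -> [1, 16, 43]
insert(14) -> [1, 14, 43, 16]
insert(42) -> [1, 14, 43, 16, 42]
insert(32) -> [1, 14, 32, 16, 42, 43]
insert(38) -> [1, 14, 32, 16, 42, 43, 38]
extract_min()->1, [14, 16, 32, 38, 42, 43]

Final heap: [14, 16, 32, 38, 42, 43]


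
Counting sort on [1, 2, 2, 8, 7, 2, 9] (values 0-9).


Input: [1, 2, 2, 8, 7, 2, 9]
Counts: [0, 1, 3, 0, 0, 0, 0, 1, 1, 1]

Sorted: [1, 2, 2, 2, 7, 8, 9]


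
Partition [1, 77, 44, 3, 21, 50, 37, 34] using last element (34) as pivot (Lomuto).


Pivot: 34
  1 <= 34: advance i (no swap)
  3 <= 34: swap -> [1, 3, 44, 77, 21, 50, 37, 34]
  21 <= 34: swap -> [1, 3, 21, 77, 44, 50, 37, 34]
Place pivot at 3: [1, 3, 21, 34, 44, 50, 37, 77]

Partitioned: [1, 3, 21, 34, 44, 50, 37, 77]


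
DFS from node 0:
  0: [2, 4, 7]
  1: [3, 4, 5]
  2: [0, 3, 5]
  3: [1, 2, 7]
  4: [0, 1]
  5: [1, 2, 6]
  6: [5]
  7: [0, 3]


Visit 0, push [7, 4, 2]
Visit 2, push [5, 3]
Visit 3, push [7, 1]
Visit 1, push [5, 4]
Visit 4, push []
Visit 5, push [6]
Visit 6, push []
Visit 7, push []

DFS order: [0, 2, 3, 1, 4, 5, 6, 7]


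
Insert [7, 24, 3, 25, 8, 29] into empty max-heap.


Insert 7: [7]
Insert 24: [24, 7]
Insert 3: [24, 7, 3]
Insert 25: [25, 24, 3, 7]
Insert 8: [25, 24, 3, 7, 8]
Insert 29: [29, 24, 25, 7, 8, 3]

Final heap: [29, 24, 25, 7, 8, 3]


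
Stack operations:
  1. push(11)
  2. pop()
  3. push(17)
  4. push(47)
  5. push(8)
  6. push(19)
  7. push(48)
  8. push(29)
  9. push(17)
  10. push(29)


push(11) -> [11]
pop()->11, []
push(17) -> [17]
push(47) -> [17, 47]
push(8) -> [17, 47, 8]
push(19) -> [17, 47, 8, 19]
push(48) -> [17, 47, 8, 19, 48]
push(29) -> [17, 47, 8, 19, 48, 29]
push(17) -> [17, 47, 8, 19, 48, 29, 17]
push(29) -> [17, 47, 8, 19, 48, 29, 17, 29]

Final stack: [17, 47, 8, 19, 48, 29, 17, 29]


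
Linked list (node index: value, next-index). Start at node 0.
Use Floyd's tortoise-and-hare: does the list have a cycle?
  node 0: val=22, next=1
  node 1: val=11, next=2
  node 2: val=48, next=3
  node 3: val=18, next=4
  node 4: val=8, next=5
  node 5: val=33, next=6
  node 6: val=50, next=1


Floyd's tortoise (slow, +1) and hare (fast, +2):
  init: slow=0, fast=0
  step 1: slow=1, fast=2
  step 2: slow=2, fast=4
  step 3: slow=3, fast=6
  step 4: slow=4, fast=2
  step 5: slow=5, fast=4
  step 6: slow=6, fast=6
  slow == fast at node 6: cycle detected

Cycle: yes


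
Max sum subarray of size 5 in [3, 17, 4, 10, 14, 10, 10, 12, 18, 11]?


[0:5]: 48
[1:6]: 55
[2:7]: 48
[3:8]: 56
[4:9]: 64
[5:10]: 61

Max: 64 at [4:9]


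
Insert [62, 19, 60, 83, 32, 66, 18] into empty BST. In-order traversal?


Insert 62: root
Insert 19: L from 62
Insert 60: L from 62 -> R from 19
Insert 83: R from 62
Insert 32: L from 62 -> R from 19 -> L from 60
Insert 66: R from 62 -> L from 83
Insert 18: L from 62 -> L from 19

In-order: [18, 19, 32, 60, 62, 66, 83]


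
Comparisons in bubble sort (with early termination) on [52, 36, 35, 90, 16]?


Algorithm: bubble sort (with early termination)
Input: [52, 36, 35, 90, 16]
Sorted: [16, 35, 36, 52, 90]

10


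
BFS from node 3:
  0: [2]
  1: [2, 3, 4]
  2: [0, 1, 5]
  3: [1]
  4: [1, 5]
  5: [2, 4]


Visit 3, enqueue [1]
Visit 1, enqueue [2, 4]
Visit 2, enqueue [0, 5]
Visit 4, enqueue []
Visit 0, enqueue []
Visit 5, enqueue []

BFS order: [3, 1, 2, 4, 0, 5]


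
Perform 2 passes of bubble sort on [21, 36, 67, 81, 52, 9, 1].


Initial: [21, 36, 67, 81, 52, 9, 1]
Pass 1: [21, 36, 67, 52, 9, 1, 81] (3 swaps)
Pass 2: [21, 36, 52, 9, 1, 67, 81] (3 swaps)

After 2 passes: [21, 36, 52, 9, 1, 67, 81]


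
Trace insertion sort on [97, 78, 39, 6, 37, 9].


Initial: [97, 78, 39, 6, 37, 9]
Insert 78: [78, 97, 39, 6, 37, 9]
Insert 39: [39, 78, 97, 6, 37, 9]
Insert 6: [6, 39, 78, 97, 37, 9]
Insert 37: [6, 37, 39, 78, 97, 9]
Insert 9: [6, 9, 37, 39, 78, 97]

Sorted: [6, 9, 37, 39, 78, 97]


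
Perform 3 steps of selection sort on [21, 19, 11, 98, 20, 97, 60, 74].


Initial: [21, 19, 11, 98, 20, 97, 60, 74]
Step 1: min=11 at 2
  Swap: [11, 19, 21, 98, 20, 97, 60, 74]
Step 2: min=19 at 1
  Swap: [11, 19, 21, 98, 20, 97, 60, 74]
Step 3: min=20 at 4
  Swap: [11, 19, 20, 98, 21, 97, 60, 74]

After 3 steps: [11, 19, 20, 98, 21, 97, 60, 74]


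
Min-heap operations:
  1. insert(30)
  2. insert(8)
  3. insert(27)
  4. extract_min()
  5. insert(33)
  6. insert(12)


insert(30) -> [30]
insert(8) -> [8, 30]
insert(27) -> [8, 30, 27]
extract_min()->8, [27, 30]
insert(33) -> [27, 30, 33]
insert(12) -> [12, 27, 33, 30]

Final heap: [12, 27, 33, 30]


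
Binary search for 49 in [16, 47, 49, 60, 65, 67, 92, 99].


Step 1: lo=0, hi=7, mid=3, val=60
Step 2: lo=0, hi=2, mid=1, val=47
Step 3: lo=2, hi=2, mid=2, val=49

Found at index 2


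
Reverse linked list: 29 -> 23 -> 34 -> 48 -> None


Step 1: curr=29, set curr.next=prev(None) | reversed so far: 29
Step 2: curr=23, set curr.next=prev(29) | reversed so far: 23 -> 29
Step 3: curr=34, set curr.next=prev(23) | reversed so far: 34 -> 23 -> 29
Step 4: curr=48, set curr.next=prev(34) | reversed so far: 48 -> 34 -> 23 -> 29

48 -> 34 -> 23 -> 29 -> None


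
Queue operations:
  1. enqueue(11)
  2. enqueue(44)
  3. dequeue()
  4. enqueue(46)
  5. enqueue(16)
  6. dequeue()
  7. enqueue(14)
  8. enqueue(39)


enqueue(11) -> [11]
enqueue(44) -> [11, 44]
dequeue()->11, [44]
enqueue(46) -> [44, 46]
enqueue(16) -> [44, 46, 16]
dequeue()->44, [46, 16]
enqueue(14) -> [46, 16, 14]
enqueue(39) -> [46, 16, 14, 39]

Final queue: [46, 16, 14, 39]


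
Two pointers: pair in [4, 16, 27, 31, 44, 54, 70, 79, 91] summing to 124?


lo=0(4)+hi=8(91)=95
lo=1(16)+hi=8(91)=107
lo=2(27)+hi=8(91)=118
lo=3(31)+hi=8(91)=122
lo=4(44)+hi=8(91)=135
lo=4(44)+hi=7(79)=123
lo=5(54)+hi=7(79)=133
lo=5(54)+hi=6(70)=124

Yes: 54+70=124


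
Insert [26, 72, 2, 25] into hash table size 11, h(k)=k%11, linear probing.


Insert 26: h=4 -> slot 4
Insert 72: h=6 -> slot 6
Insert 2: h=2 -> slot 2
Insert 25: h=3 -> slot 3

Table: [None, None, 2, 25, 26, None, 72, None, None, None, None]


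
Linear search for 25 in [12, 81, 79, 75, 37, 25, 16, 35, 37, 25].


i=0: 12!=25
i=1: 81!=25
i=2: 79!=25
i=3: 75!=25
i=4: 37!=25
i=5: 25==25 found!

Found at 5, 6 comps


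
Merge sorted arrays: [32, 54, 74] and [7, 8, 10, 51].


Take 7 from B
Take 8 from B
Take 10 from B
Take 32 from A
Take 51 from B

Merged: [7, 8, 10, 32, 51, 54, 74]


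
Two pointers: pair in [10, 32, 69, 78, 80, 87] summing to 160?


lo=0(10)+hi=5(87)=97
lo=1(32)+hi=5(87)=119
lo=2(69)+hi=5(87)=156
lo=3(78)+hi=5(87)=165
lo=3(78)+hi=4(80)=158

No pair found


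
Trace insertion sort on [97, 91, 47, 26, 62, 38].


Initial: [97, 91, 47, 26, 62, 38]
Insert 91: [91, 97, 47, 26, 62, 38]
Insert 47: [47, 91, 97, 26, 62, 38]
Insert 26: [26, 47, 91, 97, 62, 38]
Insert 62: [26, 47, 62, 91, 97, 38]
Insert 38: [26, 38, 47, 62, 91, 97]

Sorted: [26, 38, 47, 62, 91, 97]


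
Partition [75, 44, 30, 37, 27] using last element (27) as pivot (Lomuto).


Pivot: 27
Place pivot at 0: [27, 44, 30, 37, 75]

Partitioned: [27, 44, 30, 37, 75]


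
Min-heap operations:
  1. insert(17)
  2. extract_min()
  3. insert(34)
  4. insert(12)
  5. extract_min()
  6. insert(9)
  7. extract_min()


insert(17) -> [17]
extract_min()->17, []
insert(34) -> [34]
insert(12) -> [12, 34]
extract_min()->12, [34]
insert(9) -> [9, 34]
extract_min()->9, [34]

Final heap: [34]


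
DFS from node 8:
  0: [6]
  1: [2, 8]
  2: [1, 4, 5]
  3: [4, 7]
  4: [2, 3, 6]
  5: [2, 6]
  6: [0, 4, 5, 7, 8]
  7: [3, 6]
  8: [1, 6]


Visit 8, push [6, 1]
Visit 1, push [2]
Visit 2, push [5, 4]
Visit 4, push [6, 3]
Visit 3, push [7]
Visit 7, push [6]
Visit 6, push [5, 0]
Visit 0, push []
Visit 5, push []

DFS order: [8, 1, 2, 4, 3, 7, 6, 0, 5]


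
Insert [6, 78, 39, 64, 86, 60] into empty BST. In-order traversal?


Insert 6: root
Insert 78: R from 6
Insert 39: R from 6 -> L from 78
Insert 64: R from 6 -> L from 78 -> R from 39
Insert 86: R from 6 -> R from 78
Insert 60: R from 6 -> L from 78 -> R from 39 -> L from 64

In-order: [6, 39, 60, 64, 78, 86]


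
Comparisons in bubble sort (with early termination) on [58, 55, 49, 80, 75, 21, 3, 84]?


Algorithm: bubble sort (with early termination)
Input: [58, 55, 49, 80, 75, 21, 3, 84]
Sorted: [3, 21, 49, 55, 58, 75, 80, 84]

28


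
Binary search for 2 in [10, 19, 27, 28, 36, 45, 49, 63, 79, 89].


Step 1: lo=0, hi=9, mid=4, val=36
Step 2: lo=0, hi=3, mid=1, val=19
Step 3: lo=0, hi=0, mid=0, val=10

Not found


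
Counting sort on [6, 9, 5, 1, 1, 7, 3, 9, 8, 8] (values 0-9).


Input: [6, 9, 5, 1, 1, 7, 3, 9, 8, 8]
Counts: [0, 2, 0, 1, 0, 1, 1, 1, 2, 2]

Sorted: [1, 1, 3, 5, 6, 7, 8, 8, 9, 9]


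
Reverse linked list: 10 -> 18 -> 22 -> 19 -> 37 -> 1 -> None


Step 1: curr=10, set curr.next=prev(None) | reversed so far: 10
Step 2: curr=18, set curr.next=prev(10) | reversed so far: 18 -> 10
Step 3: curr=22, set curr.next=prev(18) | reversed so far: 22 -> 18 -> 10
Step 4: curr=19, set curr.next=prev(22) | reversed so far: 19 -> 22 -> 18 -> 10
Step 5: curr=37, set curr.next=prev(19) | reversed so far: 37 -> 19 -> 22 -> 18 -> 10
Step 6: curr=1, set curr.next=prev(37) | reversed so far: 1 -> 37 -> 19 -> 22 -> 18 -> 10

1 -> 37 -> 19 -> 22 -> 18 -> 10 -> None


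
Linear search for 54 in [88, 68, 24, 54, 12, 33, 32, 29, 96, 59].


i=0: 88!=54
i=1: 68!=54
i=2: 24!=54
i=3: 54==54 found!

Found at 3, 4 comps


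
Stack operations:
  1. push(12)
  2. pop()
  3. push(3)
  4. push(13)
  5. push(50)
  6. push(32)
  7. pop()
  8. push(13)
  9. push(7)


push(12) -> [12]
pop()->12, []
push(3) -> [3]
push(13) -> [3, 13]
push(50) -> [3, 13, 50]
push(32) -> [3, 13, 50, 32]
pop()->32, [3, 13, 50]
push(13) -> [3, 13, 50, 13]
push(7) -> [3, 13, 50, 13, 7]

Final stack: [3, 13, 50, 13, 7]


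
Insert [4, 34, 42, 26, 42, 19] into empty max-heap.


Insert 4: [4]
Insert 34: [34, 4]
Insert 42: [42, 4, 34]
Insert 26: [42, 26, 34, 4]
Insert 42: [42, 42, 34, 4, 26]
Insert 19: [42, 42, 34, 4, 26, 19]

Final heap: [42, 42, 34, 4, 26, 19]


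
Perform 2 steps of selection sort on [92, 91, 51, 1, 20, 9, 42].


Initial: [92, 91, 51, 1, 20, 9, 42]
Step 1: min=1 at 3
  Swap: [1, 91, 51, 92, 20, 9, 42]
Step 2: min=9 at 5
  Swap: [1, 9, 51, 92, 20, 91, 42]

After 2 steps: [1, 9, 51, 92, 20, 91, 42]


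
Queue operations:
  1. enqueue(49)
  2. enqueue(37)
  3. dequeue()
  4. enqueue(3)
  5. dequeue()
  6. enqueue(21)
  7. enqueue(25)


enqueue(49) -> [49]
enqueue(37) -> [49, 37]
dequeue()->49, [37]
enqueue(3) -> [37, 3]
dequeue()->37, [3]
enqueue(21) -> [3, 21]
enqueue(25) -> [3, 21, 25]

Final queue: [3, 21, 25]


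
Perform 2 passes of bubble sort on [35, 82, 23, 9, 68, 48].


Initial: [35, 82, 23, 9, 68, 48]
Pass 1: [35, 23, 9, 68, 48, 82] (4 swaps)
Pass 2: [23, 9, 35, 48, 68, 82] (3 swaps)

After 2 passes: [23, 9, 35, 48, 68, 82]


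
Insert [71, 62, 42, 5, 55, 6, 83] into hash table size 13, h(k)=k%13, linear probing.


Insert 71: h=6 -> slot 6
Insert 62: h=10 -> slot 10
Insert 42: h=3 -> slot 3
Insert 5: h=5 -> slot 5
Insert 55: h=3, 1 probes -> slot 4
Insert 6: h=6, 1 probes -> slot 7
Insert 83: h=5, 3 probes -> slot 8

Table: [None, None, None, 42, 55, 5, 71, 6, 83, None, 62, None, None]


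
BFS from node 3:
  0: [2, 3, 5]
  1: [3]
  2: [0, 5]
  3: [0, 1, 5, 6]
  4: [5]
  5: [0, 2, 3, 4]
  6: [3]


Visit 3, enqueue [0, 1, 5, 6]
Visit 0, enqueue [2]
Visit 1, enqueue []
Visit 5, enqueue [4]
Visit 6, enqueue []
Visit 2, enqueue []
Visit 4, enqueue []

BFS order: [3, 0, 1, 5, 6, 2, 4]


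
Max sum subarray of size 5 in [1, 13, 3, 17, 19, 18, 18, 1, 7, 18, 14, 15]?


[0:5]: 53
[1:6]: 70
[2:7]: 75
[3:8]: 73
[4:9]: 63
[5:10]: 62
[6:11]: 58
[7:12]: 55

Max: 75 at [2:7]


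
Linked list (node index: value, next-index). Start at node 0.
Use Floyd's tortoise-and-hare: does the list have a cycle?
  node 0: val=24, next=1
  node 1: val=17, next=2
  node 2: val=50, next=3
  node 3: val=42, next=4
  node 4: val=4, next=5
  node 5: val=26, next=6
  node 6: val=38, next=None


Floyd's tortoise (slow, +1) and hare (fast, +2):
  init: slow=0, fast=0
  step 1: slow=1, fast=2
  step 2: slow=2, fast=4
  step 3: slow=3, fast=6
  step 4: fast -> None, no cycle

Cycle: no


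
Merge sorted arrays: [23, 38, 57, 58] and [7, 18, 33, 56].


Take 7 from B
Take 18 from B
Take 23 from A
Take 33 from B
Take 38 from A
Take 56 from B

Merged: [7, 18, 23, 33, 38, 56, 57, 58]


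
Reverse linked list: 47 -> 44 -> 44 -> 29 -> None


Step 1: curr=47, set curr.next=prev(None) | reversed so far: 47
Step 2: curr=44, set curr.next=prev(47) | reversed so far: 44 -> 47
Step 3: curr=44, set curr.next=prev(44) | reversed so far: 44 -> 44 -> 47
Step 4: curr=29, set curr.next=prev(44) | reversed so far: 29 -> 44 -> 44 -> 47

29 -> 44 -> 44 -> 47 -> None


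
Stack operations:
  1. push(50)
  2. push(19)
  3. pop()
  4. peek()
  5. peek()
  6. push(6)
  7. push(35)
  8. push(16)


push(50) -> [50]
push(19) -> [50, 19]
pop()->19, [50]
peek()->50
peek()->50
push(6) -> [50, 6]
push(35) -> [50, 6, 35]
push(16) -> [50, 6, 35, 16]

Final stack: [50, 6, 35, 16]


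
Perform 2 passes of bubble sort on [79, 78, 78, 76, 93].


Initial: [79, 78, 78, 76, 93]
Pass 1: [78, 78, 76, 79, 93] (3 swaps)
Pass 2: [78, 76, 78, 79, 93] (1 swaps)

After 2 passes: [78, 76, 78, 79, 93]


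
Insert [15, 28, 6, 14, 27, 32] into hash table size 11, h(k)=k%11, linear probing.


Insert 15: h=4 -> slot 4
Insert 28: h=6 -> slot 6
Insert 6: h=6, 1 probes -> slot 7
Insert 14: h=3 -> slot 3
Insert 27: h=5 -> slot 5
Insert 32: h=10 -> slot 10

Table: [None, None, None, 14, 15, 27, 28, 6, None, None, 32]


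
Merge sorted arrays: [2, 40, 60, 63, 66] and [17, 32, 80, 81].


Take 2 from A
Take 17 from B
Take 32 from B
Take 40 from A
Take 60 from A
Take 63 from A
Take 66 from A

Merged: [2, 17, 32, 40, 60, 63, 66, 80, 81]


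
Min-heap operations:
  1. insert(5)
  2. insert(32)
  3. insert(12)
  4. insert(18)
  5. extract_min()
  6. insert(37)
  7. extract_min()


insert(5) -> [5]
insert(32) -> [5, 32]
insert(12) -> [5, 32, 12]
insert(18) -> [5, 18, 12, 32]
extract_min()->5, [12, 18, 32]
insert(37) -> [12, 18, 32, 37]
extract_min()->12, [18, 37, 32]

Final heap: [18, 37, 32]


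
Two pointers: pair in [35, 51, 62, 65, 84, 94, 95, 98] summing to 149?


lo=0(35)+hi=7(98)=133
lo=1(51)+hi=7(98)=149

Yes: 51+98=149


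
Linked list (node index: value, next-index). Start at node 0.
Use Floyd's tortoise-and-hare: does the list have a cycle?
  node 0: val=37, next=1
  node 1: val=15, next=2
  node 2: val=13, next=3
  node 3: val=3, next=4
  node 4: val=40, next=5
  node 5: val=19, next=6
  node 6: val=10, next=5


Floyd's tortoise (slow, +1) and hare (fast, +2):
  init: slow=0, fast=0
  step 1: slow=1, fast=2
  step 2: slow=2, fast=4
  step 3: slow=3, fast=6
  step 4: slow=4, fast=6
  step 5: slow=5, fast=6
  step 6: slow=6, fast=6
  slow == fast at node 6: cycle detected

Cycle: yes


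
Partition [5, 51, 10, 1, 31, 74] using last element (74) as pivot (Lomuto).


Pivot: 74
  5 <= 74: advance i (no swap)
  51 <= 74: advance i (no swap)
  10 <= 74: advance i (no swap)
  1 <= 74: advance i (no swap)
  31 <= 74: advance i (no swap)
Place pivot at 5: [5, 51, 10, 1, 31, 74]

Partitioned: [5, 51, 10, 1, 31, 74]


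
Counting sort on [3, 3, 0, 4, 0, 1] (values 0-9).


Input: [3, 3, 0, 4, 0, 1]
Counts: [2, 1, 0, 2, 1, 0, 0, 0, 0, 0]

Sorted: [0, 0, 1, 3, 3, 4]


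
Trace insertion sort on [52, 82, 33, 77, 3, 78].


Initial: [52, 82, 33, 77, 3, 78]
Insert 82: [52, 82, 33, 77, 3, 78]
Insert 33: [33, 52, 82, 77, 3, 78]
Insert 77: [33, 52, 77, 82, 3, 78]
Insert 3: [3, 33, 52, 77, 82, 78]
Insert 78: [3, 33, 52, 77, 78, 82]

Sorted: [3, 33, 52, 77, 78, 82]


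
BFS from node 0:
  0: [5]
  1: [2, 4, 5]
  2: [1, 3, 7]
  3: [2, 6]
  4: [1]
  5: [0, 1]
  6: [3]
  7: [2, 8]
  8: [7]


Visit 0, enqueue [5]
Visit 5, enqueue [1]
Visit 1, enqueue [2, 4]
Visit 2, enqueue [3, 7]
Visit 4, enqueue []
Visit 3, enqueue [6]
Visit 7, enqueue [8]
Visit 6, enqueue []
Visit 8, enqueue []

BFS order: [0, 5, 1, 2, 4, 3, 7, 6, 8]


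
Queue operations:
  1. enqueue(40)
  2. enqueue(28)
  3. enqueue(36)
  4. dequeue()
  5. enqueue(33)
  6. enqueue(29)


enqueue(40) -> [40]
enqueue(28) -> [40, 28]
enqueue(36) -> [40, 28, 36]
dequeue()->40, [28, 36]
enqueue(33) -> [28, 36, 33]
enqueue(29) -> [28, 36, 33, 29]

Final queue: [28, 36, 33, 29]


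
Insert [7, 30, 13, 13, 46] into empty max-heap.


Insert 7: [7]
Insert 30: [30, 7]
Insert 13: [30, 7, 13]
Insert 13: [30, 13, 13, 7]
Insert 46: [46, 30, 13, 7, 13]

Final heap: [46, 30, 13, 7, 13]


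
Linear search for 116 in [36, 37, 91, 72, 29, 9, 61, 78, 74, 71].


i=0: 36!=116
i=1: 37!=116
i=2: 91!=116
i=3: 72!=116
i=4: 29!=116
i=5: 9!=116
i=6: 61!=116
i=7: 78!=116
i=8: 74!=116
i=9: 71!=116

Not found, 10 comps


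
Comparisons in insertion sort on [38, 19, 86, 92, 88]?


Algorithm: insertion sort
Input: [38, 19, 86, 92, 88]
Sorted: [19, 38, 86, 88, 92]

5


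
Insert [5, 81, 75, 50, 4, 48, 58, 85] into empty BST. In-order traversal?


Insert 5: root
Insert 81: R from 5
Insert 75: R from 5 -> L from 81
Insert 50: R from 5 -> L from 81 -> L from 75
Insert 4: L from 5
Insert 48: R from 5 -> L from 81 -> L from 75 -> L from 50
Insert 58: R from 5 -> L from 81 -> L from 75 -> R from 50
Insert 85: R from 5 -> R from 81

In-order: [4, 5, 48, 50, 58, 75, 81, 85]


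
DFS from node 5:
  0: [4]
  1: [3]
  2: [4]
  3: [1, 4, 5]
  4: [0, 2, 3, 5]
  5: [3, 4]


Visit 5, push [4, 3]
Visit 3, push [4, 1]
Visit 1, push []
Visit 4, push [2, 0]
Visit 0, push []
Visit 2, push []

DFS order: [5, 3, 1, 4, 0, 2]


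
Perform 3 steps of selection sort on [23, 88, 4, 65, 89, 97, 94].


Initial: [23, 88, 4, 65, 89, 97, 94]
Step 1: min=4 at 2
  Swap: [4, 88, 23, 65, 89, 97, 94]
Step 2: min=23 at 2
  Swap: [4, 23, 88, 65, 89, 97, 94]
Step 3: min=65 at 3
  Swap: [4, 23, 65, 88, 89, 97, 94]

After 3 steps: [4, 23, 65, 88, 89, 97, 94]


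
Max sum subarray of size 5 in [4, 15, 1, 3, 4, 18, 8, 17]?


[0:5]: 27
[1:6]: 41
[2:7]: 34
[3:8]: 50

Max: 50 at [3:8]


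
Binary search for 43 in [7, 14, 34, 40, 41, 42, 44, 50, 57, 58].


Step 1: lo=0, hi=9, mid=4, val=41
Step 2: lo=5, hi=9, mid=7, val=50
Step 3: lo=5, hi=6, mid=5, val=42
Step 4: lo=6, hi=6, mid=6, val=44

Not found


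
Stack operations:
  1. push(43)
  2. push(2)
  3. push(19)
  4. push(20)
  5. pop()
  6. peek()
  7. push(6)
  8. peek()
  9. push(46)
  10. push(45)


push(43) -> [43]
push(2) -> [43, 2]
push(19) -> [43, 2, 19]
push(20) -> [43, 2, 19, 20]
pop()->20, [43, 2, 19]
peek()->19
push(6) -> [43, 2, 19, 6]
peek()->6
push(46) -> [43, 2, 19, 6, 46]
push(45) -> [43, 2, 19, 6, 46, 45]

Final stack: [43, 2, 19, 6, 46, 45]


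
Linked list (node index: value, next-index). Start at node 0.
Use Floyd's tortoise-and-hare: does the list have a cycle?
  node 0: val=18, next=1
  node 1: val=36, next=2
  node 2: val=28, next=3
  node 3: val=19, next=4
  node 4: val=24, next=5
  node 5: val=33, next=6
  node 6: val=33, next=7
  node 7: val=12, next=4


Floyd's tortoise (slow, +1) and hare (fast, +2):
  init: slow=0, fast=0
  step 1: slow=1, fast=2
  step 2: slow=2, fast=4
  step 3: slow=3, fast=6
  step 4: slow=4, fast=4
  slow == fast at node 4: cycle detected

Cycle: yes


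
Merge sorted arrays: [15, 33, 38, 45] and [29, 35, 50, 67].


Take 15 from A
Take 29 from B
Take 33 from A
Take 35 from B
Take 38 from A
Take 45 from A

Merged: [15, 29, 33, 35, 38, 45, 50, 67]


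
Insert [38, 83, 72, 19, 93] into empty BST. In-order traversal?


Insert 38: root
Insert 83: R from 38
Insert 72: R from 38 -> L from 83
Insert 19: L from 38
Insert 93: R from 38 -> R from 83

In-order: [19, 38, 72, 83, 93]


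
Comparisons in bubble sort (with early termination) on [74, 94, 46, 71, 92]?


Algorithm: bubble sort (with early termination)
Input: [74, 94, 46, 71, 92]
Sorted: [46, 71, 74, 92, 94]

9


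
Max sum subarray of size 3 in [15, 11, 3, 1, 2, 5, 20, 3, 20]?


[0:3]: 29
[1:4]: 15
[2:5]: 6
[3:6]: 8
[4:7]: 27
[5:8]: 28
[6:9]: 43

Max: 43 at [6:9]


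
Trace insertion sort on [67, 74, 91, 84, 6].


Initial: [67, 74, 91, 84, 6]
Insert 74: [67, 74, 91, 84, 6]
Insert 91: [67, 74, 91, 84, 6]
Insert 84: [67, 74, 84, 91, 6]
Insert 6: [6, 67, 74, 84, 91]

Sorted: [6, 67, 74, 84, 91]


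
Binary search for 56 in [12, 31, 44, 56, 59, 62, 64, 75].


Step 1: lo=0, hi=7, mid=3, val=56

Found at index 3


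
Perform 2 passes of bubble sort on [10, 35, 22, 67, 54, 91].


Initial: [10, 35, 22, 67, 54, 91]
Pass 1: [10, 22, 35, 54, 67, 91] (2 swaps)
Pass 2: [10, 22, 35, 54, 67, 91] (0 swaps)

After 2 passes: [10, 22, 35, 54, 67, 91]


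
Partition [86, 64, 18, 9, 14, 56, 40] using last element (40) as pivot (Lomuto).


Pivot: 40
  18 <= 40: swap -> [18, 64, 86, 9, 14, 56, 40]
  9 <= 40: swap -> [18, 9, 86, 64, 14, 56, 40]
  14 <= 40: swap -> [18, 9, 14, 64, 86, 56, 40]
Place pivot at 3: [18, 9, 14, 40, 86, 56, 64]

Partitioned: [18, 9, 14, 40, 86, 56, 64]


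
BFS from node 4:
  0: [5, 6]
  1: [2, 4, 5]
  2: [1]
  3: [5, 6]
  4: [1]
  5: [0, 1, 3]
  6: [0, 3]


Visit 4, enqueue [1]
Visit 1, enqueue [2, 5]
Visit 2, enqueue []
Visit 5, enqueue [0, 3]
Visit 0, enqueue [6]
Visit 3, enqueue []
Visit 6, enqueue []

BFS order: [4, 1, 2, 5, 0, 3, 6]


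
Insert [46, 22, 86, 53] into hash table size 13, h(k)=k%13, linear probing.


Insert 46: h=7 -> slot 7
Insert 22: h=9 -> slot 9
Insert 86: h=8 -> slot 8
Insert 53: h=1 -> slot 1

Table: [None, 53, None, None, None, None, None, 46, 86, 22, None, None, None]


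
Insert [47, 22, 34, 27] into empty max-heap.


Insert 47: [47]
Insert 22: [47, 22]
Insert 34: [47, 22, 34]
Insert 27: [47, 27, 34, 22]

Final heap: [47, 27, 34, 22]


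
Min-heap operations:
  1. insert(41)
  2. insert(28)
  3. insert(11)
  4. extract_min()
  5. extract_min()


insert(41) -> [41]
insert(28) -> [28, 41]
insert(11) -> [11, 41, 28]
extract_min()->11, [28, 41]
extract_min()->28, [41]

Final heap: [41]


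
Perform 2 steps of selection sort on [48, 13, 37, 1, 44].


Initial: [48, 13, 37, 1, 44]
Step 1: min=1 at 3
  Swap: [1, 13, 37, 48, 44]
Step 2: min=13 at 1
  Swap: [1, 13, 37, 48, 44]

After 2 steps: [1, 13, 37, 48, 44]


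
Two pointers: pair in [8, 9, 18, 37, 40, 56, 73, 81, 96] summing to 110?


lo=0(8)+hi=8(96)=104
lo=1(9)+hi=8(96)=105
lo=2(18)+hi=8(96)=114
lo=2(18)+hi=7(81)=99
lo=3(37)+hi=7(81)=118
lo=3(37)+hi=6(73)=110

Yes: 37+73=110


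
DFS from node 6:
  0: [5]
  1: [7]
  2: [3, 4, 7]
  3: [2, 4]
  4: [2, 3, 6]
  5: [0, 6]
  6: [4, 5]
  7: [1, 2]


Visit 6, push [5, 4]
Visit 4, push [3, 2]
Visit 2, push [7, 3]
Visit 3, push []
Visit 7, push [1]
Visit 1, push []
Visit 5, push [0]
Visit 0, push []

DFS order: [6, 4, 2, 3, 7, 1, 5, 0]


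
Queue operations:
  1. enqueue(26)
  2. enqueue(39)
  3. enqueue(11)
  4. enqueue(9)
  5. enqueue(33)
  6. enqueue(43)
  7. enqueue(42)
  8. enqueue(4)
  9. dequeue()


enqueue(26) -> [26]
enqueue(39) -> [26, 39]
enqueue(11) -> [26, 39, 11]
enqueue(9) -> [26, 39, 11, 9]
enqueue(33) -> [26, 39, 11, 9, 33]
enqueue(43) -> [26, 39, 11, 9, 33, 43]
enqueue(42) -> [26, 39, 11, 9, 33, 43, 42]
enqueue(4) -> [26, 39, 11, 9, 33, 43, 42, 4]
dequeue()->26, [39, 11, 9, 33, 43, 42, 4]

Final queue: [39, 11, 9, 33, 43, 42, 4]


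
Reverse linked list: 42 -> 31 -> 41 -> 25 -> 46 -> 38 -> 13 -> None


Step 1: curr=42, set curr.next=prev(None) | reversed so far: 42
Step 2: curr=31, set curr.next=prev(42) | reversed so far: 31 -> 42
Step 3: curr=41, set curr.next=prev(31) | reversed so far: 41 -> 31 -> 42
Step 4: curr=25, set curr.next=prev(41) | reversed so far: 25 -> 41 -> 31 -> 42
Step 5: curr=46, set curr.next=prev(25) | reversed so far: 46 -> 25 -> 41 -> 31 -> 42
Step 6: curr=38, set curr.next=prev(46) | reversed so far: 38 -> 46 -> 25 -> 41 -> 31 -> 42
Step 7: curr=13, set curr.next=prev(38) | reversed so far: 13 -> 38 -> 46 -> 25 -> 41 -> 31 -> 42

13 -> 38 -> 46 -> 25 -> 41 -> 31 -> 42 -> None


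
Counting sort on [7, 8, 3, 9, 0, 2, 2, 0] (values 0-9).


Input: [7, 8, 3, 9, 0, 2, 2, 0]
Counts: [2, 0, 2, 1, 0, 0, 0, 1, 1, 1]

Sorted: [0, 0, 2, 2, 3, 7, 8, 9]


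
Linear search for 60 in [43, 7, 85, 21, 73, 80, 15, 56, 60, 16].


i=0: 43!=60
i=1: 7!=60
i=2: 85!=60
i=3: 21!=60
i=4: 73!=60
i=5: 80!=60
i=6: 15!=60
i=7: 56!=60
i=8: 60==60 found!

Found at 8, 9 comps
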